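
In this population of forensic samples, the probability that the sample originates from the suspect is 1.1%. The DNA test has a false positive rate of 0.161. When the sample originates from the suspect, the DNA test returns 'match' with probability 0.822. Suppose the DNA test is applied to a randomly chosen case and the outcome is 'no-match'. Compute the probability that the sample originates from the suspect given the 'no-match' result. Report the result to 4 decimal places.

P(H | E) ≈ 0.0024

Let H be the event that the sample originates from the suspect. P(H) = 0.011, so P(¬H) = 0.989. With E the 'no-match' result, P(E|H) = 0.178 and P(E|¬H) = 0.839.
P(E) = 0.178·0.011 + 0.839·0.989 = 0.0019580 + 0.82977 = 0.83173.
By Bayes' theorem, P(H|E) = 0.0019580 / 0.83173 = 0.0024.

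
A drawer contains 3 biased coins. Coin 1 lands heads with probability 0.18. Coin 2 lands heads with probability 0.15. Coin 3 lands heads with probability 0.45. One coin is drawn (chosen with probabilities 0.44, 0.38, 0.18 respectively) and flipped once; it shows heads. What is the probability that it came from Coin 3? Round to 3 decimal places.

P(heads|C1) = 0.18; P(heads|C2) = 0.15; P(heads|C3) = 0.45.
Prior × likelihood for each source: 0.44·0.18=0.07920, 0.38·0.15=0.05700, 0.18·0.45=0.08100. Summing gives P(heads) = 0.21720.
P(Coin 3 | heads) = 0.08100 / 0.21720 = 0.373.

Posterior probability ≈ 0.373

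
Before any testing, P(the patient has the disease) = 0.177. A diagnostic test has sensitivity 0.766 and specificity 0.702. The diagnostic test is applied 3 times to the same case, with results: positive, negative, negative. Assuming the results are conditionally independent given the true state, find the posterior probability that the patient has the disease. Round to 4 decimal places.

Let H be the event that the patient has the disease; start with P(H) = 0.177. P('positive'|H) = 0.766, P('positive'|¬H) = 0.298.
Update on result 1 ('positive'): P(H) ← 0.766·0.1770 / (0.766·0.1770 + 0.298·0.8230) = 0.13558/0.38084 = 0.3560.
Update on result 2 ('negative'): P(H) ← 0.234·0.3560 / (0.234·0.3560 + 0.702·0.6440) = 0.083307/0.53539 = 0.1556.
Update on result 3 ('negative'): P(H) ← 0.234·0.1556 / (0.234·0.1556 + 0.702·0.8444) = 0.036411/0.62918 = 0.0579.

Posterior P(H) ≈ 0.0579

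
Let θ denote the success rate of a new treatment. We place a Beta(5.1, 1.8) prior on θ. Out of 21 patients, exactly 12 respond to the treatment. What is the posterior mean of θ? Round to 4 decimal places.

The binomial likelihood is conjugate to the Beta prior: with 12 successes and 9 failures, the posterior is Beta(5.1+12, 1.8+9) = Beta(17.1, 10.8).
Posterior mean = α/(α+β) = 17.1/27.9 = 0.6129.

Posterior mean ≈ 0.6129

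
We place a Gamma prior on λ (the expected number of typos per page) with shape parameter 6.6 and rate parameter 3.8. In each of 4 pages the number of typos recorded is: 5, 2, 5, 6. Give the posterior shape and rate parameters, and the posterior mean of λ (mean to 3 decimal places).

Total count ∑xᵢ = 18 over n = 4 pages.
Gamma is conjugate to the Poisson likelihood: posterior is Gamma(shape = 6.6+18 = 24.6, rate = 3.8+4 = 7.8).
Posterior mean = shape/rate = 24.6/7.8 = 3.154.

Posterior: Gamma(shape=24.6, rate=7.8); mean ≈ 3.154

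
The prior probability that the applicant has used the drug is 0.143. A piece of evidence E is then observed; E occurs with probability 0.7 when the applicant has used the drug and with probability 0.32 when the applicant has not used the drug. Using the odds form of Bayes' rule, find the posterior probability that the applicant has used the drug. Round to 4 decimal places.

Posterior probability ≈ 0.2674

Prior odds = 0.143/(1−0.143) = 0.16686.
Likelihood ratio for E = 0.7/0.32 = 2.1875.
Posterior odds = prior odds × LR = 0.36501.
Posterior probability = odds/(1+odds) = 0.36501/1.3650 = 0.2674.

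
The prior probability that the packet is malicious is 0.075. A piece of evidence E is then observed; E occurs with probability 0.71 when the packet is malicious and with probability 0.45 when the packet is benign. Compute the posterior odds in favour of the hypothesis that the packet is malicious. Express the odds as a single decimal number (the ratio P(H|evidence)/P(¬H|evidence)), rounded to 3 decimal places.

Posterior odds ≈ 0.128

Prior odds = 0.075/(1−0.075) = 0.081081.
Likelihood ratio for E = 0.71/0.45 = 1.5778.
Posterior odds = prior odds × LR = 0.12793.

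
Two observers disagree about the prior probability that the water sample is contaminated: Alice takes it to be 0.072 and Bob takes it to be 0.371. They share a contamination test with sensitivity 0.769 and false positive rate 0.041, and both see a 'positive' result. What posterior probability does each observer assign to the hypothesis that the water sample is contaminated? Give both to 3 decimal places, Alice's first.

Alice: 0.593; Bob: 0.917

P('+'|H) = 0.769, P('+'|¬H) = 0.041.
Alice: numerator 0.769·0.072 = 0.055368; evidence = 0.055368+0.041·0.928 = 0.093416; posterior = 0.593.
Bob: numerator 0.769·0.371 = 0.28530; evidence = 0.28530+0.041·0.629 = 0.31109; posterior = 0.917.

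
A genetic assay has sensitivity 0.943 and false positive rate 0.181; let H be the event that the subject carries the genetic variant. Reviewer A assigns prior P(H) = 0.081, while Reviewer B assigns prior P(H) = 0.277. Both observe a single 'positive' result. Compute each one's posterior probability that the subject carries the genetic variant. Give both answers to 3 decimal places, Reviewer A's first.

Reviewer A: 0.315; Reviewer B: 0.666

The likelihood ratio for a 'positive' result is 0.943/0.181 = 5.2099.
Reviewer A: prior odds 0.081/0.919 = 0.088139; posterior odds 0.45920; posterior probability 0.315.
Reviewer B: prior odds 0.277/0.723 = 0.38313; posterior odds 1.9961; posterior probability 0.666.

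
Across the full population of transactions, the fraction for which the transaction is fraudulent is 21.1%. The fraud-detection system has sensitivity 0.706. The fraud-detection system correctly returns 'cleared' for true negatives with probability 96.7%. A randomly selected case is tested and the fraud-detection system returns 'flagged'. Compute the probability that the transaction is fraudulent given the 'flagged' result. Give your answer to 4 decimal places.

Write H for 'the transaction is fraudulent'. Prior odds H:¬H = 0.211/0.789 = 0.26743. For the 'flagged' outcome, the likelihood ratio is 0.706/0.033 = 21.394.
Posterior odds = 0.26743 × 21.394 = 5.7213, so P(H|E) = 5.7213/(1+5.7213) = 0.8512.

P(H | E) ≈ 0.8512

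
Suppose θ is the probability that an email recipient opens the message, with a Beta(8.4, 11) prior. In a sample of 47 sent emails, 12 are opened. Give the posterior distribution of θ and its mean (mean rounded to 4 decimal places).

Observing 12 successes and 35 failures updates Beta(8.4, 11) by adding the success and failure counts to the two shape parameters: α = 8.4+12 = 20.4, β = 11+35 = 46.
E[θ | data] = 20.4/(20.4+46) = 0.3072.

Posterior: Beta(20.4, 46); mean ≈ 0.3072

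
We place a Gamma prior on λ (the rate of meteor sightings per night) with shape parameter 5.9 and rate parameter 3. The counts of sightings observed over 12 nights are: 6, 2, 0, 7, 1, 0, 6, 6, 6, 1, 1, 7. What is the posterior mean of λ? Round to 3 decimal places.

The Poisson likelihood adds the total count to the shape and the number of exposure periods to the rate. Here ∑xᵢ = 43 and n = 12, so shape 5.9→48.9 and rate 3→15.
E[λ | data] = 48.9/15 = 3.260.

Posterior mean ≈ 3.260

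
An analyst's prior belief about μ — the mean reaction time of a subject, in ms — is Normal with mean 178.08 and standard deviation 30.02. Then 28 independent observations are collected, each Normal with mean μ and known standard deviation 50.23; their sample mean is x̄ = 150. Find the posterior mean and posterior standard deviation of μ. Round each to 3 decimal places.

Posterior mean ≈ 152.552; posterior SD ≈ 9.051

With known σ, the Normal prior is conjugate. Weight on the data is w = (n/σ²)/(n/σ² + 1/τ₀²) = 0.0110977/(0.0110977+0.00110963) = 0.90910.
Posterior mean = w·x̄ + (1−w)·μ₀ = 0.90910·150 + 0.090899·178.08 = 152.552. Posterior variance = 1/(0.0110977+0.00110963) = 81.9182, so SD = 9.051.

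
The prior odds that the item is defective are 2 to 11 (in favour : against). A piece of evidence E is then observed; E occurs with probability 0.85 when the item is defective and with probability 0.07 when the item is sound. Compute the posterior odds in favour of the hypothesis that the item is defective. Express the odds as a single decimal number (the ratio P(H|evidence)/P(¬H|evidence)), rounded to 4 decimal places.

Prior odds = 2/11 = 0.18182. In log-odds, ln(0.18182) = -1.7047.
Add log likelihood ratio: ln(12.143) = 2.4967.
Posterior log-odds = 0.79199, so posterior odds = exp(0.79199) = 2.2078.

Posterior odds ≈ 2.2078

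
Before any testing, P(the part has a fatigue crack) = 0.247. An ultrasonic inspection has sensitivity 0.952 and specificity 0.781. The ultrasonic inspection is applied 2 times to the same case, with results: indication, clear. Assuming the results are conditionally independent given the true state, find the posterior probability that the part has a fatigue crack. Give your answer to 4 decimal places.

Posterior P(H) ≈ 0.0806

With H the event that the part has a fatigue crack, the joint likelihood of the observed sequence is P(data|H) = 0.952·0.048 = 0.045696 and P(data|¬H) = 0.219·0.781 = 0.17104.
Bayes: P(H|data) = 0.247·0.045696 / (0.247·0.045696 + 0.753·0.17104) = 0.011287/0.14008 = 0.0806.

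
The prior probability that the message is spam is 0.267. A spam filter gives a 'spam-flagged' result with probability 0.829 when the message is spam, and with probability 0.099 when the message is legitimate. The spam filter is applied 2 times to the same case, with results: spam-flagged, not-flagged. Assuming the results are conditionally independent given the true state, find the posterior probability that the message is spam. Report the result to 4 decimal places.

Posterior P(H) ≈ 0.3666

Let H be the event that the message is spam; start with P(H) = 0.267. P('spam-flagged'|H) = 0.829, P('spam-flagged'|¬H) = 0.099.
Update on result 1 ('spam-flagged'): P(H) ← 0.829·0.2670 / (0.829·0.2670 + 0.099·0.7330) = 0.22134/0.29391 = 0.7531.
Update on result 2 ('not-flagged'): P(H) ← 0.171·0.7531 / (0.171·0.7531 + 0.901·0.2469) = 0.12878/0.35124 = 0.3666.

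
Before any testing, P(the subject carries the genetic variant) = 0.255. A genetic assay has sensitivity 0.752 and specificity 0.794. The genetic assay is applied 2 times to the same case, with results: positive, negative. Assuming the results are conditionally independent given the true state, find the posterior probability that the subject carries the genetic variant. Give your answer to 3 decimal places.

With H the event that the subject carries the genetic variant, the joint likelihood of the observed sequence is P(data|H) = 0.752·0.248 = 0.18650 and P(data|¬H) = 0.206·0.794 = 0.16356.
Bayes: P(H|data) = 0.255·0.18650 / (0.255·0.18650 + 0.745·0.16356) = 0.047556/0.16941 = 0.2807.

Posterior P(H) ≈ 0.281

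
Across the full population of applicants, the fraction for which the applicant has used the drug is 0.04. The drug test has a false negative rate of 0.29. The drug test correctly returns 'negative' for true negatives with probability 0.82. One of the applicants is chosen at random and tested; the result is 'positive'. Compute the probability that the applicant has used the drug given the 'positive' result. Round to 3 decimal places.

P(H | E) ≈ 0.141

Write H for 'the applicant has used the drug'. Prior odds H:¬H = 0.04/0.96 = 0.041667. For the 'positive' outcome, the likelihood ratio is 0.71/0.18 = 3.9444.
Posterior odds = 0.041667 × 3.9444 = 0.16435, so P(H|E) = 0.16435/(1+0.16435) = 0.141.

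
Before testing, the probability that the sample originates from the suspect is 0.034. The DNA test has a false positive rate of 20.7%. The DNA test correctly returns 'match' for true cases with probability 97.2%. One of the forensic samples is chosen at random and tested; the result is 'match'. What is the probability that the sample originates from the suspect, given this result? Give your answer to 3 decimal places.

Write H for 'the sample originates from the suspect'. Prior odds H:¬H = 0.034/0.966 = 0.035197. For the 'match' outcome, the likelihood ratio is 0.972/0.207 = 4.6957.
Posterior odds = 0.035197 × 4.6957 = 0.16527, so P(H|E) = 0.16527/(1+0.16527) = 0.142.

P(H | E) ≈ 0.142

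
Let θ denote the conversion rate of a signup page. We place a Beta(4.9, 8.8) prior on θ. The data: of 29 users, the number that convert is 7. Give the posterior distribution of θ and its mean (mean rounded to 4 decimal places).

The binomial likelihood is conjugate to the Beta prior: with 7 successes and 22 failures, the posterior is Beta(4.9+7, 8.8+22) = Beta(11.9, 30.8).
Posterior mean = α/(α+β) = 11.9/42.7 = 0.2787.

Posterior: Beta(11.9, 30.8); mean ≈ 0.2787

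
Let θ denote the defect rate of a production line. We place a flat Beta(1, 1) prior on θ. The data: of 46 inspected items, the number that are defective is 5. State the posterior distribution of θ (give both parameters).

Posterior: Beta(6, 42)

Observing 5 successes and 41 failures updates Beta(1, 1) by adding the success and failure counts to the two shape parameters: α = 1+5 = 6, β = 1+41 = 42.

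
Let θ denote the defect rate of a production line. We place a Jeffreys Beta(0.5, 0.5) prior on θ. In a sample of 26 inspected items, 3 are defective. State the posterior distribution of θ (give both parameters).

The binomial likelihood is conjugate to the Beta prior: with 3 successes and 23 failures, the posterior is Beta(0.5+3, 0.5+23) = Beta(3.5, 23.5).

Posterior: Beta(3.5, 23.5)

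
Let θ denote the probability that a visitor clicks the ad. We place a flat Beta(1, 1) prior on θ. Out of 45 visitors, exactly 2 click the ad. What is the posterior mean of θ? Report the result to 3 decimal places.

Observing 2 successes and 43 failures updates Beta(1, 1) by adding the success and failure counts to the two shape parameters: α = 1+2 = 3, β = 1+43 = 44.
E[θ | data] = 3/(3+44) = 0.064.

Posterior mean ≈ 0.064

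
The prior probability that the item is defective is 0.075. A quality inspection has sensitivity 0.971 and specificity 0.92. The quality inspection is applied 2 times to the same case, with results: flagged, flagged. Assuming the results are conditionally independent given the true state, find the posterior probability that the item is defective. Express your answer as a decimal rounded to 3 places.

Let H be the event that the item is defective; start with P(H) = 0.075. P('flagged'|H) = 0.971, P('flagged'|¬H) = 0.08.
Update on result 1 ('flagged'): P(H) ← 0.971·0.0750 / (0.971·0.0750 + 0.08·0.9250) = 0.072825/0.14683 = 0.4960.
Update on result 2 ('flagged'): P(H) ← 0.971·0.4960 / (0.971·0.4960 + 0.08·0.5040) = 0.48161/0.52193 = 0.9227.

Posterior P(H) ≈ 0.923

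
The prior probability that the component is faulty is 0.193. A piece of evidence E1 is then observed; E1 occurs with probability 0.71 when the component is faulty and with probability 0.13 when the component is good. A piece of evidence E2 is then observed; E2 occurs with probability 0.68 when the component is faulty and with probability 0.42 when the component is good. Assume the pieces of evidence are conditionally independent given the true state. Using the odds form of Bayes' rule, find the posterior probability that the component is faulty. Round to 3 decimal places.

Posterior probability ≈ 0.679

Prior odds = 0.193/(1−0.193) = 0.23916. In log-odds, ln(0.23916) = -1.4306.
Add log likelihood ratios: ln(5.4615) + ln(1.6190) = 2.1796.
Posterior log-odds = 0.74894, so posterior odds = exp(0.74894) = 2.1147. Converting, P(H|E) = 2.1147/3.1147 = 0.679.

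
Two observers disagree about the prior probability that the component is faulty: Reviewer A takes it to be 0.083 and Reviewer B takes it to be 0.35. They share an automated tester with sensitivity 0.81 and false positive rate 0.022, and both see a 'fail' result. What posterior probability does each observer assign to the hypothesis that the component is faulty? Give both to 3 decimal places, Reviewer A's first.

The likelihood ratio for a 'fail' result is 0.81/0.022 = 36.818.
Reviewer A: prior odds 0.083/0.917 = 0.090513; posterior odds 3.3325; posterior probability 0.769.
Reviewer B: prior odds 0.35/0.65 = 0.53846; posterior odds 19.825; posterior probability 0.952.

Reviewer A: 0.769; Reviewer B: 0.952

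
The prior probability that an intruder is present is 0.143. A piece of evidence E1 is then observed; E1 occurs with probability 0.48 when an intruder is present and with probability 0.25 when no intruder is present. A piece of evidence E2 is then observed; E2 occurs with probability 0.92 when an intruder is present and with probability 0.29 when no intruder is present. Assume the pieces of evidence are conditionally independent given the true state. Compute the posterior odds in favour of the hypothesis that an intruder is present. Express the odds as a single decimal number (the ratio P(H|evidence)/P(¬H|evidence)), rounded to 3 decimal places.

Prior odds = 0.143/(1−0.143) = 0.16686.
Likelihood ratio for E1 = 0.48/0.25 = 1.9200.
Likelihood ratio for E2 = 0.92/0.29 = 3.1724.
Posterior odds = prior odds × LR₁ × LR₂ = 1.0164.

Posterior odds ≈ 1.016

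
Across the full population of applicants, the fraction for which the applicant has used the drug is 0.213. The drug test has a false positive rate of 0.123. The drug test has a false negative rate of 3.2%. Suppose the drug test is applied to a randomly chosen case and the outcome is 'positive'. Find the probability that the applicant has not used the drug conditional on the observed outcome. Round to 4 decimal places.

P(¬H | E) ≈ 0.3195

Write H for 'the applicant has used the drug'. Prior odds H:¬H = 0.213/0.787 = 0.27065. For the 'positive' outcome, the likelihood ratio is 0.968/0.123 = 7.8699.
Posterior odds = 0.27065 × 7.8699 = 2.1300, so P(H|E) = 2.1300/(1+2.1300) = 0.6805. Then P(¬H|E) = 1 − 0.6805 = 0.3195.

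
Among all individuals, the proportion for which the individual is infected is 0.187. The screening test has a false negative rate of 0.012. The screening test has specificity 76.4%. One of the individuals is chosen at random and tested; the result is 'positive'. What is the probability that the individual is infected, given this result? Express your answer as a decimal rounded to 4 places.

P(H | E) ≈ 0.4906

Let H be the event that the individual is infected. P(H) = 0.187, so P(¬H) = 0.813. With E the 'positive' result, P(E|H) = 0.988 and P(E|¬H) = 0.236.
P(E) = 0.988·0.187 + 0.236·0.813 = 0.18476 + 0.19187 = 0.37662.
By Bayes' theorem, P(H|E) = 0.18476 / 0.37662 = 0.4906.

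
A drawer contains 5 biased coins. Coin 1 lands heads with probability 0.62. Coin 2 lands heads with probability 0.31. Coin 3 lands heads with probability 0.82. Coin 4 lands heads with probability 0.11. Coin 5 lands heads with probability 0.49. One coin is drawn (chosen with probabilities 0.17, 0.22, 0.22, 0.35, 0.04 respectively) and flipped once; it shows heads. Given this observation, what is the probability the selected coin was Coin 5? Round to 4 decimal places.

Posterior probability ≈ 0.0476

P(heads|C1) = 0.62; P(heads|C2) = 0.31; P(heads|C3) = 0.82; P(heads|C4) = 0.11; P(heads|C5) = 0.49.
Prior × likelihood for each source: 0.17·0.62=0.1054, 0.22·0.31=0.06820, 0.22·0.82=0.1804, 0.35·0.11=0.03850, 0.04·0.49=0.01960. Summing gives P(heads) = 0.41210.
P(Coin 5 | heads) = 0.01960 / 0.41210 = 0.0476.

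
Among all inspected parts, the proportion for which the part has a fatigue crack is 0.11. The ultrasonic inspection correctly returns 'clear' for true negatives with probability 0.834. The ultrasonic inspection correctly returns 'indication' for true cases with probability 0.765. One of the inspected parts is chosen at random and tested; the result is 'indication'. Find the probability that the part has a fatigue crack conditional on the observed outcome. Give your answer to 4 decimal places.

Let H be the event that the part has a fatigue crack. P(H) = 0.11, so P(¬H) = 0.89. With E the 'indication' result, P(E|H) = 0.765 and P(E|¬H) = 0.166.
P(E) = 0.765·0.11 + 0.166·0.89 = 0.084150 + 0.14774 = 0.23189.
By Bayes' theorem, P(H|E) = 0.084150 / 0.23189 = 0.3629.

P(H | E) ≈ 0.3629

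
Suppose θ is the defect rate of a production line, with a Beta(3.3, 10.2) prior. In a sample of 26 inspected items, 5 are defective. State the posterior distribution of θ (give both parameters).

Posterior: Beta(8.3, 31.2)

The binomial likelihood is conjugate to the Beta prior: with 5 successes and 21 failures, the posterior is Beta(3.3+5, 10.2+21) = Beta(8.3, 31.2).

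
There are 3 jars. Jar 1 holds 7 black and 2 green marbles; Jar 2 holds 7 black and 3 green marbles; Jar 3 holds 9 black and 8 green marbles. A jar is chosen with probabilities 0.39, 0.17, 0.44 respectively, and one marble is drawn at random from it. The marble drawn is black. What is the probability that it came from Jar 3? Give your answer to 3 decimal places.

Posterior probability ≈ 0.355

P(black|Jar 1) = 0.7778; P(black|Jar 2) = 0.7; P(black|Jar 3) = 0.5294.
Prior × likelihood for each source: 0.39·0.7778=0.3033, 0.17·0.7=0.1190, 0.44·0.5294=0.2329. Summing gives P(black) = 0.65527.
P(Jar 3 | black) = 0.2329 / 0.65527 = 0.355.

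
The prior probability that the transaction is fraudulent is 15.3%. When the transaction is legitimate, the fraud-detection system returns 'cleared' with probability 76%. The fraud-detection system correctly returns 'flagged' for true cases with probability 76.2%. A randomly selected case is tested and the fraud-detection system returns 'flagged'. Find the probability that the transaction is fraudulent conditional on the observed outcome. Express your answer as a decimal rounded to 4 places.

P(H | E) ≈ 0.3645

Let H be the event that the transaction is fraudulent. P(H) = 0.153, so P(¬H) = 0.847. With E the 'flagged' result, P(E|H) = 0.762 and P(E|¬H) = 0.24.
P(E) = 0.762·0.153 + 0.24·0.847 = 0.11659 + 0.20328 = 0.31987.
By Bayes' theorem, P(H|E) = 0.11659 / 0.31987 = 0.3645.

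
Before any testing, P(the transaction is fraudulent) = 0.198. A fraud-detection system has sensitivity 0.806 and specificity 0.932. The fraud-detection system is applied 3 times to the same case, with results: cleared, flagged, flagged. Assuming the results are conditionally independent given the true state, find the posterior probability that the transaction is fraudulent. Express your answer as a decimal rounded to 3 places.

Let H be the event that the transaction is fraudulent; start with P(H) = 0.198. P('flagged'|H) = 0.806, P('flagged'|¬H) = 0.068.
Update on result 1 ('cleared'): P(H) ← 0.194·0.1980 / (0.194·0.1980 + 0.932·0.8020) = 0.038412/0.78588 = 0.0489.
Update on result 2 ('flagged'): P(H) ← 0.806·0.0489 / (0.806·0.0489 + 0.068·0.9511) = 0.039396/0.10407 = 0.3785.
Update on result 3 ('flagged'): P(H) ← 0.806·0.3785 / (0.806·0.3785 + 0.068·0.6215) = 0.30511/0.34736 = 0.8783.

Posterior P(H) ≈ 0.878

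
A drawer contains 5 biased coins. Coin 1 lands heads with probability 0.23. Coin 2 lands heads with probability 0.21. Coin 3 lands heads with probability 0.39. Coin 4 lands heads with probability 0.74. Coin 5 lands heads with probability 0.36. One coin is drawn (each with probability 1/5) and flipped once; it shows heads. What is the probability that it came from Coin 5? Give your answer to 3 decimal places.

P(heads|C1) = 0.23; P(heads|C2) = 0.21; P(heads|C3) = 0.39; P(heads|C4) = 0.74; P(heads|C5) = 0.36.
Prior × likelihood for each source: 0.2·0.23=0.04600, 0.2·0.21=0.04200, 0.2·0.39=0.07800, 0.2·0.74=0.1480, 0.2·0.36=0.07200. Summing gives P(heads) = 0.38600.
P(Coin 5 | heads) = 0.07200 / 0.38600 = 0.187.

Posterior probability ≈ 0.187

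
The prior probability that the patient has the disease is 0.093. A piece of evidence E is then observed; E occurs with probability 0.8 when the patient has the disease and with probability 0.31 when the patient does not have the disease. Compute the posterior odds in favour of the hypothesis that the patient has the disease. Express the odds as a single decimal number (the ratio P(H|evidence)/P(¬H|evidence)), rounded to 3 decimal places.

Prior odds = 0.093/(1−0.093) = 0.10254. In log-odds, ln(0.10254) = -2.2775.
Add log likelihood ratio: ln(2.5806) = 0.94804.
Posterior log-odds = -1.3295, so posterior odds = exp(-1.3295) = 0.26461.

Posterior odds ≈ 0.265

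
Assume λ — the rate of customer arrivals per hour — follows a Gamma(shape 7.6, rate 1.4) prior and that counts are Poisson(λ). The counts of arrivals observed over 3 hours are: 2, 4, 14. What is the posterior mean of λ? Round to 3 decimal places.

Posterior mean ≈ 6.273

The Poisson likelihood adds the total count to the shape and the number of exposure periods to the rate. Here ∑xᵢ = 20 and n = 3, so shape 7.6→27.6 and rate 1.4→4.4.
Posterior mean = shape/rate = 27.6/4.4 = 6.273.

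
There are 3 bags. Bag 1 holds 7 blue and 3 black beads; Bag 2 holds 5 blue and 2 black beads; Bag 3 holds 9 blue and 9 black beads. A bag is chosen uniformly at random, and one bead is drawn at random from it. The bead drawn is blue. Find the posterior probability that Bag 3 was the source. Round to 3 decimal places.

Tabulate prior·likelihood by source: [1] prior 0.333333, lik 0.7, product 0.2333; [2] prior 0.333333, lik 0.7143, product 0.2381; [3] prior 0.333333, lik 0.5, product 0.1667.
Normalizing constant = 0.63810; the posterior for Bag 3 is its product over the sum, 0.1667/0.63810 = 0.261.

Posterior probability ≈ 0.261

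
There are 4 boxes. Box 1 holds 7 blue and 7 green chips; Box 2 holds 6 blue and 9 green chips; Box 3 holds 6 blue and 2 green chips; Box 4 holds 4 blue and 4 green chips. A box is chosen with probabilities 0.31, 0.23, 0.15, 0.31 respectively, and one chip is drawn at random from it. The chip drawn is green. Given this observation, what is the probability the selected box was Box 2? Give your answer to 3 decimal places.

Tabulate prior·likelihood by source: [1] prior 0.31, lik 0.5, product 0.1550; [2] prior 0.23, lik 0.6, product 0.1380; [3] prior 0.15, lik 0.25, product 0.03750; [4] prior 0.31, lik 0.5, product 0.1550.
Normalizing constant = 0.48550; the posterior for Box 2 is its product over the sum, 0.1380/0.48550 = 0.284.

Posterior probability ≈ 0.284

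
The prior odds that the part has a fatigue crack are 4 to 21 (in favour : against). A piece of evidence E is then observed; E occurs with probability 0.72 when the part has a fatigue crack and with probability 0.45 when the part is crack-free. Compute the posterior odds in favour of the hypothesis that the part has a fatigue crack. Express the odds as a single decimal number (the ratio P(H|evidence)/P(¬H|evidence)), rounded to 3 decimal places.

Prior odds = 4/21 = 0.19048. In log-odds, ln(0.19048) = -1.6582.
Add log likelihood ratio: ln(1.6000) = 0.47000.
Posterior log-odds = -1.1882, so posterior odds = exp(-1.1882) = 0.30476.

Posterior odds ≈ 0.305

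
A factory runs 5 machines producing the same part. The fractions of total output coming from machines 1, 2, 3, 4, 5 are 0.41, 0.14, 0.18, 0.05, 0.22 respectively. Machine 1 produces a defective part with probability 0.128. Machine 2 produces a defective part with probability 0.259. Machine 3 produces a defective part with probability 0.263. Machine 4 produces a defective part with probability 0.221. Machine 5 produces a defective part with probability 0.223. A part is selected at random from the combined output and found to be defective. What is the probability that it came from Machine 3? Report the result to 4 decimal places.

Posterior probability ≈ 0.2413

Tabulate prior·likelihood by source: [1] prior 0.41, lik 0.128, product 0.05248; [2] prior 0.14, lik 0.259, product 0.03626; [3] prior 0.18, lik 0.263, product 0.04734; [4] prior 0.05, lik 0.221, product 0.01105; [5] prior 0.22, lik 0.223, product 0.04906.
Normalizing constant = 0.19619; the posterior for Machine 3 is its product over the sum, 0.04734/0.19619 = 0.2413.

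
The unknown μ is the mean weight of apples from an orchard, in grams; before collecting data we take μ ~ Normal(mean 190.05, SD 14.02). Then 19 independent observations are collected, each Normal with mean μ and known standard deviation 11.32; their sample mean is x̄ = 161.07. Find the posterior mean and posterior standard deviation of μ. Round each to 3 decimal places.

With known σ, the Normal prior is conjugate. Weight on the data is w = (n/σ²)/(n/σ² + 1/τ₀²) = 0.148273/(0.148273+0.00508749) = 0.96683.
Posterior mean = w·x̄ + (1−w)·μ₀ = 0.96683·161.07 + 0.033174·190.05 = 162.031. Posterior variance = 1/(0.148273+0.00508749) = 6.52060, so SD = 2.554.

Posterior mean ≈ 162.031; posterior SD ≈ 2.554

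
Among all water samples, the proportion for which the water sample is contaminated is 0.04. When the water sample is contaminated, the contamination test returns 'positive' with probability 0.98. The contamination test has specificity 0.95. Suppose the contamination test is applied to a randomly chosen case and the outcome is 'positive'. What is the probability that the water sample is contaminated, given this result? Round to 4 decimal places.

P(H | E) ≈ 0.4495

Let H be the event that the water sample is contaminated. P(H) = 0.04, so P(¬H) = 0.96. With E the 'positive' result, P(E|H) = 0.98 and P(E|¬H) = 0.05.
P(E) = 0.98·0.04 + 0.05·0.96 = 0.039200 + 0.048000 = 0.087200.
By Bayes' theorem, P(H|E) = 0.039200 / 0.087200 = 0.4495.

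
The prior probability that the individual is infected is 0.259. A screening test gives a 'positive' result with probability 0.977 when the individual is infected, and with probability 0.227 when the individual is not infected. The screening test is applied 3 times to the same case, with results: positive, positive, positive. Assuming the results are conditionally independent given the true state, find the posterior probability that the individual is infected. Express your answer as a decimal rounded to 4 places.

Posterior P(H) ≈ 0.9654

With H the event that the individual is infected, the joint likelihood of the observed sequence is P(data|H) = 0.977·0.977·0.977 = 0.93257 and P(data|¬H) = 0.227·0.227·0.227 = 0.011697.
Bayes: P(H|data) = 0.259·0.93257 / (0.259·0.93257 + 0.741·0.011697) = 0.24154/0.25020 = 0.9654.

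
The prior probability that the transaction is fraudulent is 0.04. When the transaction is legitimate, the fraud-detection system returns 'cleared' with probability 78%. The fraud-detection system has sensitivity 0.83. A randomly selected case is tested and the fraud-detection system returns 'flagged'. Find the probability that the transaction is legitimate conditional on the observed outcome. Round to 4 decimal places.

P(¬H | E) ≈ 0.8642

Let H be the event that the transaction is fraudulent. P(H) = 0.04, so P(¬H) = 0.96. With E the 'flagged' result, P(E|H) = 0.83 and P(E|¬H) = 0.22.
P(E) = 0.83·0.04 + 0.22·0.96 = 0.033200 + 0.21120 = 0.24440.
By Bayes' theorem, P(H|E) = 0.033200 / 0.24440 = 0.1358. Hence P(¬H|E) = 1 − 0.1358 = 0.8642.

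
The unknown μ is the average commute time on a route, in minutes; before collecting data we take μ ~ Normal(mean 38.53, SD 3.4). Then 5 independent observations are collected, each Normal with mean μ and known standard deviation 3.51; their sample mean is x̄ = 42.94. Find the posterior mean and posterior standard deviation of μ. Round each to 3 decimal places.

With known σ, the Normal prior is conjugate. Weight on the data is w = (n/σ²)/(n/σ² + 1/τ₀²) = 0.405841/(0.405841+0.0865052) = 0.82430.
Posterior mean = w·x̄ + (1−w)·μ₀ = 0.82430·42.94 + 0.17570·38.53 = 42.165. Posterior variance = 1/(0.405841+0.0865052) = 2.03109, so SD = 1.425.

Posterior mean ≈ 42.165; posterior SD ≈ 1.425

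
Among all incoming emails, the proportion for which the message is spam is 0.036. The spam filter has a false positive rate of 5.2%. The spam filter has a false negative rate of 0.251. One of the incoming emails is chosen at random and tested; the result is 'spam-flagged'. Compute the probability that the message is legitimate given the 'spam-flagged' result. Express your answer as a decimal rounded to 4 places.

P(¬H | E) ≈ 0.6502

Let H be the event that the message is spam. P(H) = 0.036, so P(¬H) = 0.964. With E the 'spam-flagged' result, P(E|H) = 0.749 and P(E|¬H) = 0.052.
P(E) = 0.749·0.036 + 0.052·0.964 = 0.026964 + 0.050128 = 0.077092.
By Bayes' theorem, P(H|E) = 0.026964 / 0.077092 = 0.3498. Hence P(¬H|E) = 1 − 0.3498 = 0.6502.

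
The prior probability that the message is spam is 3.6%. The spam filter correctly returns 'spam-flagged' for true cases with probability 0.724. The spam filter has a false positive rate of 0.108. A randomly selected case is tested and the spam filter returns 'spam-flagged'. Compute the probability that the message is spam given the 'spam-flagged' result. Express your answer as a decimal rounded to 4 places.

P(H | E) ≈ 0.2002

Write H for 'the message is spam'. Prior odds H:¬H = 0.036/0.964 = 0.037344. For the 'spam-flagged' outcome, the likelihood ratio is 0.724/0.108 = 6.7037.
Posterior odds = 0.037344 × 6.7037 = 0.25035, so P(H|E) = 0.25035/(1+0.25035) = 0.2002.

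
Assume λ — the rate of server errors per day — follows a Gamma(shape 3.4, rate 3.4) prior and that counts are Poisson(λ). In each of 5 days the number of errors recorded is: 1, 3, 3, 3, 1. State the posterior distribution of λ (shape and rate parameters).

Posterior: Gamma(shape=14.4, rate=8.4)

Total count ∑xᵢ = 11 over n = 5 days.
Gamma is conjugate to the Poisson likelihood: posterior is Gamma(shape = 3.4+11 = 14.4, rate = 3.4+5 = 8.4).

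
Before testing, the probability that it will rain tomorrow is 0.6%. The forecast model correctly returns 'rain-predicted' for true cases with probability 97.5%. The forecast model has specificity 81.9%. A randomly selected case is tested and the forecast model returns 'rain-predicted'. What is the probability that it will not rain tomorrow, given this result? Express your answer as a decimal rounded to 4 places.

P(¬H | E) ≈ 0.9685

Write H for 'it will rain tomorrow'. Prior odds H:¬H = 0.006/0.994 = 0.0060362. For the 'rain-predicted' outcome, the likelihood ratio is 0.975/0.181 = 5.3867.
Posterior odds = 0.0060362 × 5.3867 = 0.032516, so P(H|E) = 0.032516/(1+0.032516) = 0.0315. Then P(¬H|E) = 1 − 0.0315 = 0.9685.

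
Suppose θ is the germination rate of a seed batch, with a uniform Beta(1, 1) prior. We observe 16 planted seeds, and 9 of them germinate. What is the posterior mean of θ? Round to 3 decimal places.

Observing 9 successes and 7 failures updates Beta(1, 1) by adding the success and failure counts to the two shape parameters: α = 1+9 = 10, β = 1+7 = 8.
E[θ | data] = 10/(10+8) = 0.556.

Posterior mean ≈ 0.556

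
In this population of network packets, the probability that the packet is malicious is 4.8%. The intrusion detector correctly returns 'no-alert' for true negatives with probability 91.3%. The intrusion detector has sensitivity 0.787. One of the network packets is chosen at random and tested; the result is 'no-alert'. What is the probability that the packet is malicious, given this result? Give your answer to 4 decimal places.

P(H | E) ≈ 0.0116

Let H be the event that the packet is malicious. P(H) = 0.048, so P(¬H) = 0.952. With E the 'no-alert' result, P(E|H) = 0.213 and P(E|¬H) = 0.913.
P(E) = 0.213·0.048 + 0.913·0.952 = 0.010224 + 0.86918 = 0.87940.
By Bayes' theorem, P(H|E) = 0.010224 / 0.87940 = 0.0116.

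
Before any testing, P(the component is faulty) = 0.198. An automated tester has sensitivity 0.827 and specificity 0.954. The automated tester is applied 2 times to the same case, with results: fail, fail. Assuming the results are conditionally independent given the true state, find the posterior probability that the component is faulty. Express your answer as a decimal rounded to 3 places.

Posterior P(H) ≈ 0.988

With H the event that the component is faulty, the joint likelihood of the observed sequence is P(data|H) = 0.827·0.827 = 0.68393 and P(data|¬H) = 0.046·0.046 = 0.0021160.
Bayes: P(H|data) = 0.198·0.68393 / (0.198·0.68393 + 0.802·0.0021160) = 0.13542/0.13711 = 0.9876.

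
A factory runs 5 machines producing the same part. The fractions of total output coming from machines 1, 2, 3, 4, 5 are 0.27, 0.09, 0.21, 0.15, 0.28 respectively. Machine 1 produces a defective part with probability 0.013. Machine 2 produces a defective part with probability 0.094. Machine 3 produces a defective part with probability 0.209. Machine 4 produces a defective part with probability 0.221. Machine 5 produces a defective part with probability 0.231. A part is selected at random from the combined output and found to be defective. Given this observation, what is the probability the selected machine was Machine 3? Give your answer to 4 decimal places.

P(defective|M1) = 0.013; P(defective|M2) = 0.094; P(defective|M3) = 0.209; P(defective|M4) = 0.221; P(defective|M5) = 0.231.
Prior × likelihood for each source: 0.27·0.013=0.003510, 0.09·0.094=0.008460, 0.21·0.209=0.04389, 0.15·0.221=0.03315, 0.28·0.231=0.06468. Summing gives P(defective) = 0.15369.
P(Machine 3 | defective) = 0.04389 / 0.15369 = 0.2856.

Posterior probability ≈ 0.2856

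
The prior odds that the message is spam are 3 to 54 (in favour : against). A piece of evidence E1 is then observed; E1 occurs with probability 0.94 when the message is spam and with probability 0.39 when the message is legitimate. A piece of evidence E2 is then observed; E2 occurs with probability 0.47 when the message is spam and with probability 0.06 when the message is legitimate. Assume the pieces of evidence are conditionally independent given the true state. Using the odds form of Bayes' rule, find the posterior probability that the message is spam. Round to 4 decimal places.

Posterior probability ≈ 0.5119

Prior odds = 3/54 = 0.055556.
Likelihood ratio for E1 = 0.94/0.39 = 2.4103.
Likelihood ratio for E2 = 0.47/0.06 = 7.8333.
Posterior odds = prior odds × LR₁ × LR₂ = 1.0489.
Posterior probability = odds/(1+odds) = 1.0489/2.0489 = 0.5119.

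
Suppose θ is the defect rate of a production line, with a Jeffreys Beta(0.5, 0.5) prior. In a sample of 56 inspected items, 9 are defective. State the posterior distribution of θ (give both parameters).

Posterior: Beta(9.5, 47.5)

The binomial likelihood is conjugate to the Beta prior: with 9 successes and 47 failures, the posterior is Beta(0.5+9, 0.5+47) = Beta(9.5, 47.5).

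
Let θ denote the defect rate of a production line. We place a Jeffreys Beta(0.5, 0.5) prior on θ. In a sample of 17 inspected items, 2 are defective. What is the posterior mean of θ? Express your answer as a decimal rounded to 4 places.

Posterior mean ≈ 0.1389

The binomial likelihood is conjugate to the Beta prior: with 2 successes and 15 failures, the posterior is Beta(0.5+2, 0.5+15) = Beta(2.5, 15.5).
Posterior mean = α/(α+β) = 2.5/18 = 0.1389.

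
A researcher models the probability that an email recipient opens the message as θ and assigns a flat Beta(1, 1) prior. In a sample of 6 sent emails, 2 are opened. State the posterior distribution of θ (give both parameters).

Observing 2 successes and 4 failures updates Beta(1, 1) by adding the success and failure counts to the two shape parameters: α = 1+2 = 3, β = 1+4 = 5.

Posterior: Beta(3, 5)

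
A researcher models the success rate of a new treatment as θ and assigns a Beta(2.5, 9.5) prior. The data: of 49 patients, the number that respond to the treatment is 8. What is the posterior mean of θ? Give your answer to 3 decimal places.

Posterior mean ≈ 0.172

The binomial likelihood is conjugate to the Beta prior: with 8 successes and 41 failures, the posterior is Beta(2.5+8, 9.5+41) = Beta(10.5, 50.5).
Posterior mean = α/(α+β) = 10.5/61 = 0.172.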